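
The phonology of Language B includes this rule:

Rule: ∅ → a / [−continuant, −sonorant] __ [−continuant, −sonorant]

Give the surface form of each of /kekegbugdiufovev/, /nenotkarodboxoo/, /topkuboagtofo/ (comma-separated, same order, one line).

/kekegbugdiufovev/: /g/ and /b/ form a stop–stop cluster, so [a] is inserted between them. /g/ and /d/ form a stop–stop cluster, so [a] is inserted between them. → [kekegabugadiufovev].
/nenotkarodboxoo/: /t/ and /k/ form a stop–stop cluster, so [a] is inserted between them. /d/ and /b/ form a stop–stop cluster, so [a] is inserted between them. → [nenotakarodaboxoo].
/topkuboagtofo/: /p/ and /k/ form a stop–stop cluster, so [a] is inserted between them. /g/ and /t/ form a stop–stop cluster, so [a] is inserted between them. → [topakuboagatofo].

kekegabugadiufovev, nenotakarodaboxoo, topakuboagatofo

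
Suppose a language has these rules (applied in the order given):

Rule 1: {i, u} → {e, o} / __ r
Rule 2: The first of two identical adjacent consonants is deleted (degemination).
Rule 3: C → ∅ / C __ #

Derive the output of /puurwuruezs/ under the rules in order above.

Rule 1 (pre-rhotic lowering): /u/ is a high vowel immediately before /r/, so it lowers to [o]. /u/ is a high vowel immediately before /r/, so it lowers to [o]. /puurwuruezs/ → puorworuezs.
Rule 2 (degemination): no segment meets the environment; /puorworuezs/ is unchanged.
Rule 3 (final cluster simplification): /s/ is the second consonant of a word-final cluster /zs/, so it deletes. /puorworuezs/ → puorworuez.

puorworuez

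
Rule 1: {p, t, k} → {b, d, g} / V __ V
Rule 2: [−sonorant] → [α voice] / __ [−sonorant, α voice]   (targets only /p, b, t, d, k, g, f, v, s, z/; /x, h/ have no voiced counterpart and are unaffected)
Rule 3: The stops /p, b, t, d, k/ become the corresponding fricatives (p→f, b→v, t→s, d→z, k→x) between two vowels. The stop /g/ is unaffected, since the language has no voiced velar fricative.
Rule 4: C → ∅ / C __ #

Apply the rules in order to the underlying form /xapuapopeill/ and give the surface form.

xavuavoveil

Rule 1 (intervocalic voicing): /p/ is a voiceless stop between vowels /a/ and /u/, so it voices to [b]. /p/ is a voiceless stop between vowels /a/ and /o/, so it voices to [b]. /p/ is a voiceless stop between vowels /o/ and /e/, so it voices to [b]. /xapuapopeill/ → xabuabobeill.
Rule 2 (regressive voicing assimilation): no segment meets the environment; /xabuabobeill/ is unchanged.
Rule 3 (intervocalic spirantization): /b/ is a stop between vowels /a/ and /u/, so it spirantizes to the fricative [v]. /b/ is a stop between vowels /a/ and /o/, so it spirantizes to the fricative [v]. /b/ is a stop between vowels /o/ and /e/, so it spirantizes to the fricative [v]. /xabuabobeill/ → xavuavoveill.
Rule 4 (final cluster simplification): /l/ is the second consonant of a word-final cluster /ll/, so it deletes. /xavuavoveill/ → xavuavoveil.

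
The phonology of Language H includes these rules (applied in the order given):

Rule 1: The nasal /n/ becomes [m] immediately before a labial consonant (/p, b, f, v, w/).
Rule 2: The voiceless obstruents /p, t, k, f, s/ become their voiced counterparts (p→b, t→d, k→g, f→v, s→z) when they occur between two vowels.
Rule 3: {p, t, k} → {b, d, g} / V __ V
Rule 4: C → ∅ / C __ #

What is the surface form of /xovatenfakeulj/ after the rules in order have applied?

Rule 1 (nasal place assimilation): /n/ precedes the labial consonant /f/, so it assimilates in place to [m]. /xovatenfakeulj/ → xovatemfakeulj.
Rule 2 (intervocalic voicing): /t/ is a voiceless obstruent between vowels /a/ and /e/, so it voices to [d]. /k/ is a voiceless obstruent between vowels /a/ and /e/, so it voices to [g]. /xovatemfakeulj/ → xovademfageulj.
Rule 3 (intervocalic voicing): no segment meets the environment; /xovademfageulj/ is unchanged.
Rule 4 (final cluster simplification): /j/ is the second consonant of a word-final cluster /lj/, so it deletes. /xovademfageulj/ → xovademfageul.

xovademfageul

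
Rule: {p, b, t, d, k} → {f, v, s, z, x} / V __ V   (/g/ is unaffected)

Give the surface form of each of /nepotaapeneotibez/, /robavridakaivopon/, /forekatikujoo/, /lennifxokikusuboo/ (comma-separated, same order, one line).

/nepotaapeneotibez/: /p/ is a stop between vowels /e/ and /o/, so it spirantizes to the fricative [f]. /t/ is a stop between vowels /o/ and /a/, so it spirantizes to the fricative [s]. /p/ is a stop between vowels /a/ and /e/, so it spirantizes to the fricative [f]. /t/ is a stop between vowels /o/ and /i/, so it spirantizes to the fricative [s]. /b/ is a stop between vowels /i/ and /e/, so it spirantizes to the fricative [v]. → [nefosaafeneosivez].
/robavridakaivopon/: /b/ is a stop between vowels /o/ and /a/, so it spirantizes to the fricative [v]. /d/ is a stop between vowels /i/ and /a/, so it spirantizes to the fricative [z]. /k/ is a stop between vowels /a/ and /a/, so it spirantizes to the fricative [x]. /p/ is a stop between vowels /o/ and /o/, so it spirantizes to the fricative [f]. → [rovavrizaxaivofon].
/forekatikujoo/: /k/ is a stop between vowels /e/ and /a/, so it spirantizes to the fricative [x]. /t/ is a stop between vowels /a/ and /i/, so it spirantizes to the fricative [s]. /k/ is a stop between vowels /i/ and /u/, so it spirantizes to the fricative [x]. → [forexasixujoo].
/lennifxokikusuboo/: /k/ is a stop between vowels /o/ and /i/, so it spirantizes to the fricative [x]. /k/ is a stop between vowels /i/ and /u/, so it spirantizes to the fricative [x]. /b/ is a stop between vowels /u/ and /o/, so it spirantizes to the fricative [v]. → [lennifxoxixusuvoo].

nefosaafeneosivez, rovavrizaxaivofon, forexasixujoo, lennifxoxixusuvoo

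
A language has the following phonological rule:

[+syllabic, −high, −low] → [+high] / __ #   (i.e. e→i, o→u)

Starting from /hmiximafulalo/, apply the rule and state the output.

/o/ is a mid vowel in word-final position, so it raises to [u].
Surface form: [hmiximafulalu].

hmiximafulalu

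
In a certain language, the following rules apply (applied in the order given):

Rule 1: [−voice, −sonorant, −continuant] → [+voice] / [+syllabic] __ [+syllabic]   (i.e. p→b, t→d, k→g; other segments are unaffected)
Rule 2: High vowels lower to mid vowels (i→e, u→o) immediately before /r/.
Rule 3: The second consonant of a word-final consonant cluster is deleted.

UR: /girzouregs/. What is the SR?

Rule 1 (intervocalic voicing): no segment meets the environment; /girzouregs/ is unchanged.
Rule 2 (pre-rhotic lowering): /i/ is a high vowel immediately before /r/, so it lowers to [e]. /u/ is a high vowel immediately before /r/, so it lowers to [o]. /girzouregs/ → gerzooregs.
Rule 3 (final cluster simplification): /s/ is the second consonant of a word-final cluster /gs/, so it deletes. /gerzooregs/ → gerzooreg.

gerzooreg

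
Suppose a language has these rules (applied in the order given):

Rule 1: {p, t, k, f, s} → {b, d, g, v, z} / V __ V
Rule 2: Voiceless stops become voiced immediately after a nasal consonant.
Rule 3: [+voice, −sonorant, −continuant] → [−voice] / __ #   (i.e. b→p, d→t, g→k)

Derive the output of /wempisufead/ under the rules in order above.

Rule 1 (intervocalic voicing): /s/ is a voiceless obstruent between vowels /i/ and /u/, so it voices to [z]. /f/ is a voiceless obstruent between vowels /u/ and /e/, so it voices to [v]. /wempisufead/ → wempizuvead.
Rule 2 (post-nasal voicing): /p/ is a voiceless stop immediately after the nasal /m/, so it voices to [b]. /wempizuvead/ → wembizuvead.
Rule 3 (final devoicing): /d/ is a voiced stop in word-final position, so it devoices to [t]. /wembizuvead/ → wembizuveat.

wembizuveat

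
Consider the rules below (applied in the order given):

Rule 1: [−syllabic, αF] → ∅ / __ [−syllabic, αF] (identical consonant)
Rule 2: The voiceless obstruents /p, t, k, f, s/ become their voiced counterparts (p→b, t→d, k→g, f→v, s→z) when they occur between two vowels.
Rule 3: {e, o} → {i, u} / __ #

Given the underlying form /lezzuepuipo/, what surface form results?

lezuebuibu

Rule 1 (degemination): /zz/ is a geminate; the first /z/ deletes. /lezzuepuipo/ → lezuepuipo.
Rule 2 (intervocalic voicing): /p/ is a voiceless obstruent between vowels /e/ and /u/, so it voices to [b]. /p/ is a voiceless obstruent between vowels /i/ and /o/, so it voices to [b]. /lezuepuipo/ → lezuebuibo.
Rule 3 (final vowel raising): /o/ is a mid vowel in word-final position, so it raises to [u]. /lezuebuibo/ → lezuebuibu.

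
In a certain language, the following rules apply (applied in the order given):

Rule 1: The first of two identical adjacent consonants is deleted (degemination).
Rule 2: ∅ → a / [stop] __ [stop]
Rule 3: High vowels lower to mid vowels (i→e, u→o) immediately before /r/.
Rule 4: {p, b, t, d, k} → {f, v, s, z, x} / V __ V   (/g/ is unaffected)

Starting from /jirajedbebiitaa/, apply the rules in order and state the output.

jerajezaveviisaa

Rule 1 (degemination): no segment meets the environment; /jirajedbebiitaa/ is unchanged.
Rule 2 (stop-cluster a-epenthesis): /d/ and /b/ form a stop–stop cluster, so [a] is inserted between them. /jirajedbebiitaa/ → jirajedabebiitaa.
Rule 3 (pre-rhotic lowering): /i/ is a high vowel immediately before /r/, so it lowers to [e]. /jirajedabebiitaa/ → jerajedabebiitaa.
Rule 4 (intervocalic spirantization): /d/ is a stop between vowels /e/ and /a/, so it spirantizes to the fricative [z]. /b/ is a stop between vowels /a/ and /e/, so it spirantizes to the fricative [v]. /b/ is a stop between vowels /e/ and /i/, so it spirantizes to the fricative [v]. /t/ is a stop between vowels /i/ and /a/, so it spirantizes to the fricative [s]. /jerajedabebiitaa/ → jerajezaveviisaa.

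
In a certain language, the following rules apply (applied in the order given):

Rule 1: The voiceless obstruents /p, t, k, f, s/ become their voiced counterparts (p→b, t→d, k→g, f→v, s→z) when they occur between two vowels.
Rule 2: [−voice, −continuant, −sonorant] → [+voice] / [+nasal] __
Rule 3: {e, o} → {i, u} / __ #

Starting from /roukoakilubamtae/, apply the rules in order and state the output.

rougoagilubamdai

Rule 1 (intervocalic voicing): /k/ is a voiceless obstruent between vowels /u/ and /o/, so it voices to [g]. /k/ is a voiceless obstruent between vowels /a/ and /i/, so it voices to [g]. /roukoakilubamtae/ → rougoagilubamtae.
Rule 2 (post-nasal voicing): /t/ is a voiceless stop immediately after the nasal /m/, so it voices to [d]. /rougoagilubamtae/ → rougoagilubamdae.
Rule 3 (final vowel raising): /e/ is a mid vowel in word-final position, so it raises to [i]. /rougoagilubamdae/ → rougoagilubamdai.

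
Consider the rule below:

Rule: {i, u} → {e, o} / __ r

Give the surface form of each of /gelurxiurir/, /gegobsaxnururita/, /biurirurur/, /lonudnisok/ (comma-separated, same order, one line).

gelorxiorer, gegobsaxnororita, bioreroror, lonudnisok

/gelurxiurir/: /u/ is a high vowel immediately before /r/, so it lowers to [o]. /u/ is a high vowel immediately before /r/, so it lowers to [o]. /i/ is a high vowel immediately before /r/, so it lowers to [e]. → [gelorxiorer].
/gegobsaxnururita/: /u/ is a high vowel immediately before /r/, so it lowers to [o]. /u/ is a high vowel immediately before /r/, so it lowers to [o]. → [gegobsaxnororita].
/biurirurur/: /u/ is a high vowel immediately before /r/, so it lowers to [o]. /i/ is a high vowel immediately before /r/, so it lowers to [e]. /u/ is a high vowel immediately before /r/, so it lowers to [o]. /u/ is a high vowel immediately before /r/, so it lowers to [o]. → [bioreroror].
/lonudnisok/: the rule's environment is not met; surfaces unchanged as [lonudnisok].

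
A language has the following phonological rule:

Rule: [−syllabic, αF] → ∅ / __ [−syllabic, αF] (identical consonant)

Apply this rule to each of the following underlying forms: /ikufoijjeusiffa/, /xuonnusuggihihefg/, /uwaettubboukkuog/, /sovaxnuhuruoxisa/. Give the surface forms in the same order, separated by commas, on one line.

ikufoijeusifa, xuonusugihihefg, uwaetuboukuog, sovaxnuhuruoxisa

/ikufoijjeusiffa/: /jj/ is a geminate; the first /j/ deletes. /ff/ is a geminate; the first /f/ deletes. → [ikufoijeusifa].
/xuonnusuggihihefg/: /nn/ is a geminate; the first /n/ deletes. /gg/ is a geminate; the first /g/ deletes. → [xuonusugihihefg].
/uwaettubboukkuog/: /tt/ is a geminate; the first /t/ deletes. /bb/ is a geminate; the first /b/ deletes. /kk/ is a geminate; the first /k/ deletes. → [uwaetuboukuog].
/sovaxnuhuruoxisa/: the rule's environment is not met; surfaces unchanged as [sovaxnuhuruoxisa].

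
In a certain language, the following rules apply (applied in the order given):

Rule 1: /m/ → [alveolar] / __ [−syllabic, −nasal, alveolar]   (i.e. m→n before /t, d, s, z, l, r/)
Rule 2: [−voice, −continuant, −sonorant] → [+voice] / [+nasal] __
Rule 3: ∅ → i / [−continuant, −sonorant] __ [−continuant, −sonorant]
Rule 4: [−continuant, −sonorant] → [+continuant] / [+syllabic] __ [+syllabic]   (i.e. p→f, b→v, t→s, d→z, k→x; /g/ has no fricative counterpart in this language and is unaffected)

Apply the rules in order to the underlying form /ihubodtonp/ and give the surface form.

Rule 1 (nasal place assimilation): no segment meets the environment; /ihubodtonp/ is unchanged.
Rule 2 (post-nasal voicing): /p/ is a voiceless stop immediately after the nasal /n/, so it voices to [b]. /ihubodtonp/ → ihubodtonb.
Rule 3 (stop-cluster i-epenthesis): /d/ and /t/ form a stop–stop cluster, so [i] is inserted between them. /ihubodtonb/ → ihuboditonb.
Rule 4 (intervocalic spirantization): /b/ is a stop between vowels /u/ and /o/, so it spirantizes to the fricative [v]. /d/ is a stop between vowels /o/ and /i/, so it spirantizes to the fricative [z]. /t/ is a stop between vowels /i/ and /o/, so it spirantizes to the fricative [s]. /ihuboditonb/ → ihuvozisonb.

ihuvozisonb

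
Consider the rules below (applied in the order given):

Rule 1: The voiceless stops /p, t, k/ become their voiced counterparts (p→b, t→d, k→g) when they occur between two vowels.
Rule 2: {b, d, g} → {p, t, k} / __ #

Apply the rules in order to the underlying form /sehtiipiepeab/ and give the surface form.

Rule 1 (intervocalic voicing): /p/ is a voiceless stop between vowels /i/ and /i/, so it voices to [b]. /p/ is a voiceless stop between vowels /e/ and /e/, so it voices to [b]. /sehtiipiepeab/ → sehtiibiebeab.
Rule 2 (final devoicing): /b/ is a voiced stop in word-final position, so it devoices to [p]. /sehtiibiebeab/ → sehtiibiebeap.

sehtiibiebeap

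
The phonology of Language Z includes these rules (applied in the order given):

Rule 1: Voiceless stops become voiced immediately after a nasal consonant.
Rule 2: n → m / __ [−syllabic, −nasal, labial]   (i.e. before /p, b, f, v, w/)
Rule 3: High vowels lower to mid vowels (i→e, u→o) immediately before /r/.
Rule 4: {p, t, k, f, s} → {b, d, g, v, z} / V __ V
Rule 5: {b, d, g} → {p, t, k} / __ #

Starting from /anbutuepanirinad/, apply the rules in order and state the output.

ambuduebanerinat

Rule 1 (post-nasal voicing): no segment meets the environment; /anbutuepanirinad/ is unchanged.
Rule 2 (nasal place assimilation): /n/ precedes the labial consonant /b/, so it assimilates in place to [m]. /anbutuepanirinad/ → ambutuepanirinad.
Rule 3 (pre-rhotic lowering): /i/ is a high vowel immediately before /r/, so it lowers to [e]. /ambutuepanirinad/ → ambutuepanerinad.
Rule 4 (intervocalic voicing): /t/ is a voiceless obstruent between vowels /u/ and /u/, so it voices to [d]. /p/ is a voiceless obstruent between vowels /e/ and /a/, so it voices to [b]. /ambutuepanerinad/ → ambuduebanerinad.
Rule 5 (final devoicing): /d/ is a voiced stop in word-final position, so it devoices to [t]. /ambuduebanerinad/ → ambuduebanerinat.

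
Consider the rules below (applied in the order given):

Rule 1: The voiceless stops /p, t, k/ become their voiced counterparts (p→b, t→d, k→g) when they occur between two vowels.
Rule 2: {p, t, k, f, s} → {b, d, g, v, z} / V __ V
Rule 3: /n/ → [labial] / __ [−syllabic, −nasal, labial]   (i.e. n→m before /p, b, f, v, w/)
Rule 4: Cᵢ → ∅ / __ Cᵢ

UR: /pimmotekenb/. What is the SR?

Rule 1 (intervocalic voicing): /t/ is a voiceless stop between vowels /o/ and /e/, so it voices to [d]. /k/ is a voiceless stop between vowels /e/ and /e/, so it voices to [g]. /pimmotekenb/ → pimmodegenb.
Rule 2 (intervocalic voicing): no segment meets the environment; /pimmodegenb/ is unchanged.
Rule 3 (nasal place assimilation): /n/ precedes the labial consonant /b/, so it assimilates in place to [m]. /pimmodegenb/ → pimmodegemb.
Rule 4 (degemination): /mm/ is a geminate; the first /m/ deletes. /pimmodegemb/ → pimodegemb.

pimodegemb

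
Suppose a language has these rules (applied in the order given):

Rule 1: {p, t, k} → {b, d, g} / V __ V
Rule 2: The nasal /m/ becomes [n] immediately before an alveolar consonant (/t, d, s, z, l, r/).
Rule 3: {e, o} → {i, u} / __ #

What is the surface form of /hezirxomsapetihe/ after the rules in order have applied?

hezirxonsabedihi

Rule 1 (intervocalic voicing): /p/ is a voiceless stop between vowels /a/ and /e/, so it voices to [b]. /t/ is a voiceless stop between vowels /e/ and /i/, so it voices to [d]. /hezirxomsapetihe/ → hezirxomsabedihe.
Rule 2 (nasal place assimilation): /m/ precedes the alveolar consonant /s/, so it assimilates in place to [n]. /hezirxomsabedihe/ → hezirxonsabedihe.
Rule 3 (final vowel raising): /e/ is a mid vowel in word-final position, so it raises to [i]. /hezirxonsabedihe/ → hezirxonsabedihi.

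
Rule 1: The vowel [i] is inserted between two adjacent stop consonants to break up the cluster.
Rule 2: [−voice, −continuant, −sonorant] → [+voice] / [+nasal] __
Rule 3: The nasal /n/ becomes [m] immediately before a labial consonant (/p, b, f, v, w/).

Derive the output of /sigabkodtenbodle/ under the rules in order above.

sigabikoditembodle

Rule 1 (stop-cluster i-epenthesis): /b/ and /k/ form a stop–stop cluster, so [i] is inserted between them. /d/ and /t/ form a stop–stop cluster, so [i] is inserted between them. /sigabkodtenbodle/ → sigabikoditenbodle.
Rule 2 (post-nasal voicing): no segment meets the environment; /sigabikoditenbodle/ is unchanged.
Rule 3 (nasal place assimilation): /n/ precedes the labial consonant /b/, so it assimilates in place to [m]. /sigabikoditenbodle/ → sigabikoditembodle.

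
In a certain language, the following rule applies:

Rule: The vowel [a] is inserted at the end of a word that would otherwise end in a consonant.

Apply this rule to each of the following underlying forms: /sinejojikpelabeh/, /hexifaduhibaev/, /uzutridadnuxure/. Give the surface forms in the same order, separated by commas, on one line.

sinejojikpelabeha, hexifaduhibaeva, uzutridadnuxure

/sinejojikpelabeh/: the form ends in the consonant /h/, so [a] is inserted word-finally. → [sinejojikpelabeha].
/hexifaduhibaev/: the form ends in the consonant /v/, so [a] is inserted word-finally. → [hexifaduhibaeva].
/uzutridadnuxure/: the rule's environment is not met; surfaces unchanged as [uzutridadnuxure].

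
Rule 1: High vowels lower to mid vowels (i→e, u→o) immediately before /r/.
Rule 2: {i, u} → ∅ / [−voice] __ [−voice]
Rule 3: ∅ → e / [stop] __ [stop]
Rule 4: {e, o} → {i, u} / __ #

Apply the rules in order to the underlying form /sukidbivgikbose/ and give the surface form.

Rule 1 (pre-rhotic lowering): no segment meets the environment; /sukidbivgikbose/ is unchanged.
Rule 2 (high vowel syncope): /u/ is a high vowel flanked by voiceless consonants /s/ and /k/, so it deletes. /sukidbivgikbose/ → skidbivgikbose.
Rule 3 (stop-cluster e-epenthesis): /d/ and /b/ form a stop–stop cluster, so [e] is inserted between them. /k/ and /b/ form a stop–stop cluster, so [e] is inserted between them. /skidbivgikbose/ → skidebivgikebose.
Rule 4 (final vowel raising): /e/ is a mid vowel in word-final position, so it raises to [i]. /skidebivgikebose/ → skidebivgikebosi.

skidebivgikebosi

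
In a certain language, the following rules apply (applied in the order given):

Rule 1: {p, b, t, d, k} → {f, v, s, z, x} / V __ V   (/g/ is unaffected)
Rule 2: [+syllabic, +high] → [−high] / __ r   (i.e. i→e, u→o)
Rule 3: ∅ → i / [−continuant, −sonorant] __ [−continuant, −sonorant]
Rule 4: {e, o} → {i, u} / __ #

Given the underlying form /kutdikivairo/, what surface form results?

kutidixivaeru

Rule 1 (intervocalic spirantization): /k/ is a stop between vowels /i/ and /i/, so it spirantizes to the fricative [x]. /kutdikivairo/ → kutdixivairo.
Rule 2 (pre-rhotic lowering): /i/ is a high vowel immediately before /r/, so it lowers to [e]. /kutdixivairo/ → kutdixivaero.
Rule 3 (stop-cluster i-epenthesis): /t/ and /d/ form a stop–stop cluster, so [i] is inserted between them. /kutdixivaero/ → kutidixivaero.
Rule 4 (final vowel raising): /o/ is a mid vowel in word-final position, so it raises to [u]. /kutidixivaero/ → kutidixivaeru.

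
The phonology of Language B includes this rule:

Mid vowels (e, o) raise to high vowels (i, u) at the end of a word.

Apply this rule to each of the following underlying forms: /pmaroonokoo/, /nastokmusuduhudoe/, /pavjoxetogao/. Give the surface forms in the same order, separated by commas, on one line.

pmaroonokou, nastokmusuduhudoi, pavjoxetogau

/pmaroonokoo/: /o/ is a mid vowel in word-final position, so it raises to [u]. → [pmaroonokou].
/nastokmusuduhudoe/: /e/ is a mid vowel in word-final position, so it raises to [i]. → [nastokmusuduhudoi].
/pavjoxetogao/: /o/ is a mid vowel in word-final position, so it raises to [u]. → [pavjoxetogau].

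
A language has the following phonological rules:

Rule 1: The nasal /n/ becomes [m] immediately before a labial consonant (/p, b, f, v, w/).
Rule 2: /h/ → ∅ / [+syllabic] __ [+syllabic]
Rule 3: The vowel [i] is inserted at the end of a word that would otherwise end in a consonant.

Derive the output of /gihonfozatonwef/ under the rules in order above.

giomfozatomwefi

Rule 1 (nasal place assimilation): /n/ precedes the labial consonant /f/, so it assimilates in place to [m]. /n/ precedes the labial consonant /w/, so it assimilates in place to [m]. /gihonfozatonwef/ → gihomfozatomwef.
Rule 2 (intervocalic h-deletion): /h/ occurs between vowels /i/ and /o/, so it deletes. /gihomfozatomwef/ → giomfozatomwef.
Rule 3 (final i-epenthesis): the form ends in the consonant /f/, so [i] is inserted word-finally. /giomfozatomwef/ → giomfozatomwefi.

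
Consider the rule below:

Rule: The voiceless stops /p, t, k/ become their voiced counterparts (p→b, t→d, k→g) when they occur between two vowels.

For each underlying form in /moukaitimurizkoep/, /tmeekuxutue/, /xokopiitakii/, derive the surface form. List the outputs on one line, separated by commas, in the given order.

/moukaitimurizkoep/: /k/ is a voiceless stop between vowels /u/ and /a/, so it voices to [g]. /t/ is a voiceless stop between vowels /i/ and /i/, so it voices to [d]. → [mougaidimurizkoep].
/tmeekuxutue/: /k/ is a voiceless stop between vowels /e/ and /u/, so it voices to [g]. /t/ is a voiceless stop between vowels /u/ and /u/, so it voices to [d]. → [tmeeguxudue].
/xokopiitakii/: /k/ is a voiceless stop between vowels /o/ and /o/, so it voices to [g]. /p/ is a voiceless stop between vowels /o/ and /i/, so it voices to [b]. /t/ is a voiceless stop between vowels /i/ and /a/, so it voices to [d]. /k/ is a voiceless stop between vowels /a/ and /i/, so it voices to [g]. → [xogobiidagii].

mougaidimurizkoep, tmeeguxudue, xogobiidagii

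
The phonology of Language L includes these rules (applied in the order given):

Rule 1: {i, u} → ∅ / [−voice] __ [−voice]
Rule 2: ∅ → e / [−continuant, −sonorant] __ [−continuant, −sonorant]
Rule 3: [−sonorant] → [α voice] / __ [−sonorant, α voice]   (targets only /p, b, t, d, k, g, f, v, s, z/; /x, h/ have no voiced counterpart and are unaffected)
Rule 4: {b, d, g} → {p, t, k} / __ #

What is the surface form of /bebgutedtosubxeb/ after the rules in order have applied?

Rule 1 (high vowel syncope): no segment meets the environment; /bebgutedtosubxeb/ is unchanged.
Rule 2 (stop-cluster e-epenthesis): /b/ and /g/ form a stop–stop cluster, so [e] is inserted between them. /d/ and /t/ form a stop–stop cluster, so [e] is inserted between them. /bebgutedtosubxeb/ → bebegutedetosubxeb.
Rule 3 (regressive voicing assimilation): /b/ precedes the voiceless obstruent /x/, so it devoices to [p] by assimilation. /bebegutedetosubxeb/ → bebegutedetosupxeb.
Rule 4 (final devoicing): /b/ is a voiced stop in word-final position, so it devoices to [p]. /bebegutedetosupxeb/ → bebegutedetosupxep.

bebegutedetosupxep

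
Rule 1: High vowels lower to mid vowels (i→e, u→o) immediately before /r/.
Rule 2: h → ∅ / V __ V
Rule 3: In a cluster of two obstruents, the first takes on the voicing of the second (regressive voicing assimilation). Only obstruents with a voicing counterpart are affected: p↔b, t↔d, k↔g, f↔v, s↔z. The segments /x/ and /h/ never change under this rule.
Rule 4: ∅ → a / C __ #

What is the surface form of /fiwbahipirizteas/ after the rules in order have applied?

fiwbaiperisteasa

Rule 1 (pre-rhotic lowering): /i/ is a high vowel immediately before /r/, so it lowers to [e]. /fiwbahipirizteas/ → fiwbahiperizteas.
Rule 2 (intervocalic h-deletion): /h/ occurs between vowels /a/ and /i/, so it deletes. /fiwbahiperizteas/ → fiwbaiperizteas.
Rule 3 (regressive voicing assimilation): /z/ precedes the voiceless obstruent /t/, so it devoices to [s] by assimilation. /fiwbaiperizteas/ → fiwbaiperisteas.
Rule 4 (final a-epenthesis): the form ends in the consonant /s/, so [a] is inserted word-finally. /fiwbaiperisteas/ → fiwbaiperisteasa.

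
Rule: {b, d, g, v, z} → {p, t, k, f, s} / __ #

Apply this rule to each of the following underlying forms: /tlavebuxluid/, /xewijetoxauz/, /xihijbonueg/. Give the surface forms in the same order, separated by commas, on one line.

tlavebuxluit, xewijetoxaus, xihijbonuek

/tlavebuxluid/: /d/ is a voiced obstruent in word-final position, so it devoices to [t]. → [tlavebuxluit].
/xewijetoxauz/: /z/ is a voiced obstruent in word-final position, so it devoices to [s]. → [xewijetoxaus].
/xihijbonueg/: /g/ is a voiced obstruent in word-final position, so it devoices to [k]. → [xihijbonuek].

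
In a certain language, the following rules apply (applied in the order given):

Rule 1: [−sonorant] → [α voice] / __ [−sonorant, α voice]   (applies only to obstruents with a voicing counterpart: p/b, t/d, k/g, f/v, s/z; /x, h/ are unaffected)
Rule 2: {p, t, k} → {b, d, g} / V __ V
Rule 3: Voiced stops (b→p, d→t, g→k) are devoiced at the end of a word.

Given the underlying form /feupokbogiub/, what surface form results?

feubogbogiup

Rule 1 (regressive voicing assimilation): /k/ precedes the voiced obstruent /b/, so it voices to [g] by assimilation. /feupokbogiub/ → feupogbogiub.
Rule 2 (intervocalic voicing): /p/ is a voiceless stop between vowels /u/ and /o/, so it voices to [b]. /feupogbogiub/ → feubogbogiub.
Rule 3 (final devoicing): /b/ is a voiced stop in word-final position, so it devoices to [p]. /feubogbogiub/ → feubogbogiup.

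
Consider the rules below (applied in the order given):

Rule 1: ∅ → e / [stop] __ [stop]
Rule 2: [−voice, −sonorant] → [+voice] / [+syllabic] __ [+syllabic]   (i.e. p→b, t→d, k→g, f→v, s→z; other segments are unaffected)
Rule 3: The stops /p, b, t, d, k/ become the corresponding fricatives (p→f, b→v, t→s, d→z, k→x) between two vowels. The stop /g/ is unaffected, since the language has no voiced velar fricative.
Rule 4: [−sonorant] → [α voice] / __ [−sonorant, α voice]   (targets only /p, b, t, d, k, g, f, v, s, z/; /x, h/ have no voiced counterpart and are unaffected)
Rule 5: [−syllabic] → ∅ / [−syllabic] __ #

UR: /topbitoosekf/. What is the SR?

Rule 1 (stop-cluster e-epenthesis): /p/ and /b/ form a stop–stop cluster, so [e] is inserted between them. /topbitoosekf/ → topebitoosekf.
Rule 2 (intervocalic voicing): /p/ is a voiceless obstruent between vowels /o/ and /e/, so it voices to [b]. /t/ is a voiceless obstruent between vowels /i/ and /o/, so it voices to [d]. /s/ is a voiceless obstruent between vowels /o/ and /e/, so it voices to [z]. /topebitoosekf/ → tobebidoozekf.
Rule 3 (intervocalic spirantization): /b/ is a stop between vowels /o/ and /e/, so it spirantizes to the fricative [v]. /b/ is a stop between vowels /e/ and /i/, so it spirantizes to the fricative [v]. /d/ is a stop between vowels /i/ and /o/, so it spirantizes to the fricative [z]. /tobebidoozekf/ → tovevizoozekf.
Rule 4 (regressive voicing assimilation): no segment meets the environment; /tovevizoozekf/ is unchanged.
Rule 5 (final cluster simplification): /f/ is the second consonant of a word-final cluster /kf/, so it deletes. /tovevizoozekf/ → tovevizoozek.

tovevizoozek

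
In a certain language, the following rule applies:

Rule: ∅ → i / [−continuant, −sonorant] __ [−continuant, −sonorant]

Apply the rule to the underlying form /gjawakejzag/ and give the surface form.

No segment of /gjawakejzag/ meets the structural description of the rule, so the form surfaces unchanged.

gjawakejzag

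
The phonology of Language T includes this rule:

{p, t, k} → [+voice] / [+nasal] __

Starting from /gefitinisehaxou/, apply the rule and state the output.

No segment of /gefitinisehaxou/ meets the structural description of the rule, so the form surfaces unchanged.

gefitinisehaxou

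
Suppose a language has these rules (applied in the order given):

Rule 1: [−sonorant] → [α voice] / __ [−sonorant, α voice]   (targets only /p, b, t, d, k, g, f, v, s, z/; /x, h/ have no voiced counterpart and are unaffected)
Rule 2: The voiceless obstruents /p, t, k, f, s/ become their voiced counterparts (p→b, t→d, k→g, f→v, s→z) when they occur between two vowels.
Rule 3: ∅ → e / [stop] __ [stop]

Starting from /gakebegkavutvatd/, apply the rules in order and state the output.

gagebekekavudvaded

Rule 1 (regressive voicing assimilation): /g/ precedes the voiceless obstruent /k/, so it devoices to [k] by assimilation. /t/ precedes the voiced obstruent /v/, so it voices to [d] by assimilation. /t/ precedes the voiced obstruent /d/, so it voices to [d] by assimilation. /gakebegkavutvatd/ → gakebekkavudvadd.
Rule 2 (intervocalic voicing): /k/ is a voiceless obstruent between vowels /a/ and /e/, so it voices to [g]. /gakebekkavudvadd/ → gagebekkavudvadd.
Rule 3 (stop-cluster e-epenthesis): /k/ and /k/ form a stop–stop cluster, so [e] is inserted between them. /d/ and /d/ form a stop–stop cluster, so [e] is inserted between them. /gagebekkavudvadd/ → gagebekekavudvaded.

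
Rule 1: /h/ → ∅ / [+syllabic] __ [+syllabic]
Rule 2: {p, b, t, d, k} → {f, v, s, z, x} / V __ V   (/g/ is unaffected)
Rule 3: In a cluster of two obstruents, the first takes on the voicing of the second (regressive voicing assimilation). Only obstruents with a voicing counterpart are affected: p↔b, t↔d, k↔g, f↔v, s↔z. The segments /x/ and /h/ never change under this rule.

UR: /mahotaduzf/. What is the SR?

Rule 1 (intervocalic h-deletion): /h/ occurs between vowels /a/ and /o/, so it deletes. /mahotaduzf/ → maotaduzf.
Rule 2 (intervocalic spirantization): /t/ is a stop between vowels /o/ and /a/, so it spirantizes to the fricative [s]. /d/ is a stop between vowels /a/ and /u/, so it spirantizes to the fricative [z]. /maotaduzf/ → maosazuzf.
Rule 3 (regressive voicing assimilation): /z/ precedes the voiceless obstruent /f/, so it devoices to [s] by assimilation. /maosazuzf/ → maosazusf.

maosazusf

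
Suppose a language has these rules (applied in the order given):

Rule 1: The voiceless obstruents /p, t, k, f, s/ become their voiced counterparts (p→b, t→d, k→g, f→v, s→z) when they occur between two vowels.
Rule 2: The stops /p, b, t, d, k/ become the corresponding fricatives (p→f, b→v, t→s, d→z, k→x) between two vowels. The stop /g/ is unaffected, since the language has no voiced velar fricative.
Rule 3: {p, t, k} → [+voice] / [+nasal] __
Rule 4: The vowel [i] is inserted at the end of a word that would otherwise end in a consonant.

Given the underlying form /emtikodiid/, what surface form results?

emdigoziidi

Rule 1 (intervocalic voicing): /k/ is a voiceless obstruent between vowels /i/ and /o/, so it voices to [g]. /emtikodiid/ → emtigodiid.
Rule 2 (intervocalic spirantization): /d/ is a stop between vowels /o/ and /i/, so it spirantizes to the fricative [z]. /emtigodiid/ → emtigoziid.
Rule 3 (post-nasal voicing): /t/ is a voiceless stop immediately after the nasal /m/, so it voices to [d]. /emtigoziid/ → emdigoziid.
Rule 4 (final i-epenthesis): the form ends in the consonant /d/, so [i] is inserted word-finally. /emdigoziid/ → emdigoziidi.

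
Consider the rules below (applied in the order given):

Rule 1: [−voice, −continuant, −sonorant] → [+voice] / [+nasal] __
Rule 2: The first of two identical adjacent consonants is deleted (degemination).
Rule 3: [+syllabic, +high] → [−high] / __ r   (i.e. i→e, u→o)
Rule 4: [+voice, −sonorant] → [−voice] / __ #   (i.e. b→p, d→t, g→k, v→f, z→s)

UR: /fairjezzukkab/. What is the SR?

Rule 1 (post-nasal voicing): no segment meets the environment; /fairjezzukkab/ is unchanged.
Rule 2 (degemination): /zz/ is a geminate; the first /z/ deletes. /kk/ is a geminate; the first /k/ deletes. /fairjezzukkab/ → fairjezukab.
Rule 3 (pre-rhotic lowering): /i/ is a high vowel immediately before /r/, so it lowers to [e]. /fairjezukab/ → faerjezukab.
Rule 4 (final devoicing): /b/ is a voiced obstruent in word-final position, so it devoices to [p]. /faerjezukab/ → faerjezukap.

faerjezukap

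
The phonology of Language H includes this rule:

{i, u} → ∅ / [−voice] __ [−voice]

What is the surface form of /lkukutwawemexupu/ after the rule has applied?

/u/ is a high vowel flanked by voiceless consonants /k/ and /k/, so it deletes.
/u/ is a high vowel flanked by voiceless consonants /k/ and /t/, so it deletes.
/u/ is a high vowel flanked by voiceless consonants /x/ and /p/, so it deletes.
The other instance of /u/ does not occur in the required environment and remains unchanged.
Surface form: [lkktwawemexpu].

lkktwawemexpu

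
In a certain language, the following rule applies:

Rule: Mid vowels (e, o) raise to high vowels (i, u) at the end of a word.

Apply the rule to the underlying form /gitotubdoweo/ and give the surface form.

/o/ is a mid vowel in word-final position, so it raises to [u].
The other instances of /o/, /e/ do not occur in the required environment and remain unchanged.
Surface form: [gitotubdoweu].

gitotubdoweu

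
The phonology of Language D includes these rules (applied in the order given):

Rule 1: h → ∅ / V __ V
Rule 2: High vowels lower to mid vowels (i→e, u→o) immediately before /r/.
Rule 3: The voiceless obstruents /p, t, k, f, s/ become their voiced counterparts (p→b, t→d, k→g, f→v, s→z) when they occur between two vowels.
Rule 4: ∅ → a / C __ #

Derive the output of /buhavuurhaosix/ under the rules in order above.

Rule 1 (intervocalic h-deletion): /h/ occurs between vowels /u/ and /a/, so it deletes. /buhavuurhaosix/ → buavuurhaosix.
Rule 2 (pre-rhotic lowering): /u/ is a high vowel immediately before /r/, so it lowers to [o]. /buavuurhaosix/ → buavuorhaosix.
Rule 3 (intervocalic voicing): /s/ is a voiceless obstruent between vowels /o/ and /i/, so it voices to [z]. /buavuorhaosix/ → buavuorhaozix.
Rule 4 (final a-epenthesis): the form ends in the consonant /x/, so [a] is inserted word-finally. /buavuorhaozix/ → buavuorhaozixa.

buavuorhaozixa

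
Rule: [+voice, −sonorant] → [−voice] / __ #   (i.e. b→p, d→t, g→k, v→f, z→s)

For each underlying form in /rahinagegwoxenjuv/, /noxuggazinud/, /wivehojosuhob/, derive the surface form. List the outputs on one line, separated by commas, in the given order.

/rahinagegwoxenjuv/: /v/ is a voiced obstruent in word-final position, so it devoices to [f]. → [rahinagegwoxenjuf].
/noxuggazinud/: /d/ is a voiced obstruent in word-final position, so it devoices to [t]. → [noxuggazinut].
/wivehojosuhob/: /b/ is a voiced obstruent in word-final position, so it devoices to [p]. → [wivehojosuhop].

rahinagegwoxenjuf, noxuggazinut, wivehojosuhop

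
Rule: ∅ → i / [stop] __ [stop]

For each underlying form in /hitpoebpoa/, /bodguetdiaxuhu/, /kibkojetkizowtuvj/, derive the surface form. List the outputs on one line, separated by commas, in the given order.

hitipoebipoa, bodiguetidiaxuhu, kibikojetikizowtuvj

/hitpoebpoa/: /t/ and /p/ form a stop–stop cluster, so [i] is inserted between them. /b/ and /p/ form a stop–stop cluster, so [i] is inserted between them. → [hitipoebipoa].
/bodguetdiaxuhu/: /d/ and /g/ form a stop–stop cluster, so [i] is inserted between them. /t/ and /d/ form a stop–stop cluster, so [i] is inserted between them. → [bodiguetidiaxuhu].
/kibkojetkizowtuvj/: /b/ and /k/ form a stop–stop cluster, so [i] is inserted between them. /t/ and /k/ form a stop–stop cluster, so [i] is inserted between them. → [kibikojetikizowtuvj].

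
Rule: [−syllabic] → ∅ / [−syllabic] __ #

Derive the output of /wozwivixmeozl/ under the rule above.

wozwivixmeoz

/l/ is the second consonant of a word-final cluster /zl/, so it deletes.
Surface form: [wozwivixmeoz].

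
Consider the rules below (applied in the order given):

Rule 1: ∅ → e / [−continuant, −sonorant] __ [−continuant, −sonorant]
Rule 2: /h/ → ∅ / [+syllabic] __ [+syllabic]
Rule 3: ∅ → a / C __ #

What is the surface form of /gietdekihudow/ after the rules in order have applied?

Rule 1 (stop-cluster e-epenthesis): /t/ and /d/ form a stop–stop cluster, so [e] is inserted between them. /gietdekihudow/ → gietedekihudow.
Rule 2 (intervocalic h-deletion): /h/ occurs between vowels /i/ and /u/, so it deletes. /gietedekihudow/ → gietedekiudow.
Rule 3 (final a-epenthesis): the form ends in the consonant /w/, so [a] is inserted word-finally. /gietedekiudow/ → gietedekiudowa.

gietedekiudowa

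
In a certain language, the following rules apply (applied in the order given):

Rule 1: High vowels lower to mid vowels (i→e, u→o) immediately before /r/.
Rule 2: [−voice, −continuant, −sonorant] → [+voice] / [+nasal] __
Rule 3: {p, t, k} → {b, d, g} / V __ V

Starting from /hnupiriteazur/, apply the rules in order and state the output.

Rule 1 (pre-rhotic lowering): /i/ is a high vowel immediately before /r/, so it lowers to [e]. /u/ is a high vowel immediately before /r/, so it lowers to [o]. /hnupiriteazur/ → hnuperiteazor.
Rule 2 (post-nasal voicing): no segment meets the environment; /hnuperiteazor/ is unchanged.
Rule 3 (intervocalic voicing): /p/ is a voiceless stop between vowels /u/ and /e/, so it voices to [b]. /t/ is a voiceless stop between vowels /i/ and /e/, so it voices to [d]. /hnuperiteazor/ → hnuberideazor.

hnuberideazor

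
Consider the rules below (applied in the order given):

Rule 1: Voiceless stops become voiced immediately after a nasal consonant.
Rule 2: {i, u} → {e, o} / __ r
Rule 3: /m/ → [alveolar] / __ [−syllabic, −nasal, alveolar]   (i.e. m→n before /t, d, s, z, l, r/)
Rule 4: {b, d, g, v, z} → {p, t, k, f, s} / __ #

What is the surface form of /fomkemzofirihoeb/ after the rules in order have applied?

Rule 1 (post-nasal voicing): /k/ is a voiceless stop immediately after the nasal /m/, so it voices to [g]. /fomkemzofirihoeb/ → fomgemzofirihoeb.
Rule 2 (pre-rhotic lowering): /i/ is a high vowel immediately before /r/, so it lowers to [e]. /fomgemzofirihoeb/ → fomgemzoferihoeb.
Rule 3 (nasal place assimilation): /m/ precedes the alveolar consonant /z/, so it assimilates in place to [n]. /fomgemzoferihoeb/ → fomgenzoferihoeb.
Rule 4 (final devoicing): /b/ is a voiced obstruent in word-final position, so it devoices to [p]. /fomgenzoferihoeb/ → fomgenzoferihoep.

fomgenzoferihoep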